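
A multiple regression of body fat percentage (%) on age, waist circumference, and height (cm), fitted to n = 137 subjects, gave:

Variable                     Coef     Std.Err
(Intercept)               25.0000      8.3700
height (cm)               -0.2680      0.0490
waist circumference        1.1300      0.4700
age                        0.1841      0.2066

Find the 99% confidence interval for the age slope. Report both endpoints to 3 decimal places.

(-0.356, 0.724)

Read off: b = 0.1841, SE = 0.2066 for age.
df = n − k − 1 = 137 − 3 − 1 = 133.
t* = t_{0.005, 133} = 2.6133.
Margin = t* × SE = 2.6133 × 0.2066 = 0.53991.
CI: 0.1841 ± 0.53991 → (-0.356, 0.724).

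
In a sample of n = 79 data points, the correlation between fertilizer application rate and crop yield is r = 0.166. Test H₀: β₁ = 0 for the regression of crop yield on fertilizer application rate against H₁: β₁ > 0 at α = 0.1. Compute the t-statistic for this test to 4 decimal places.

t = r·√(n − 2)/√(1 − r²) = 0.166·√77/√0.972444 = 1.4771.
df = n − 2 = 77.
One-sided p ≈ 0.0719, which is < 0.1, so reject H₀.
There is evidence of a linear association between fertilizer application rate and crop yield.

t = 1.4771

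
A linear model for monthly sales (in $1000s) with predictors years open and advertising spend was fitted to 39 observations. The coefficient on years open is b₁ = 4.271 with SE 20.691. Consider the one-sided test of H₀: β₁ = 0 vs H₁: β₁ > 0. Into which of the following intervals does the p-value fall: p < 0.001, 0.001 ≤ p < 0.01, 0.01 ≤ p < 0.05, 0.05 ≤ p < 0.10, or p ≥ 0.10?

p ≥ 0.10

t = 4.271 / 20.691 = 0.206.
df = n − k − 1 = 39 − 2 − 1 = 36.
One-sided p = P(T_{36} > t) ≈ 0.4188.
So p ≥ 0.10.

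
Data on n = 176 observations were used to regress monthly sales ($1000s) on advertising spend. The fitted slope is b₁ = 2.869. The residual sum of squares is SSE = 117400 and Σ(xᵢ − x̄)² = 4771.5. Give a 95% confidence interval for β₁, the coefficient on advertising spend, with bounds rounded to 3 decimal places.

MSE = SSE/(n − 2) = 117400/174 = 674.713.
SE(b₁) = √(MSE/Sₓₓ) = √(674.713/4771.5) = 0.376038.
df = n − 2 = 174.
t* = t_{0.025, 174} = 1.973691.
Margin = t* × SE = 1.973691 × 0.376038 = 0.74218.
CI: 2.869 ± 0.74218 → (2.127, 3.611).
With 95% confidence, each one-unit increase in advertising spend is associated with a change of between 2.127 and 3.611 $1000s in monthly sales.

(2.127, 3.611)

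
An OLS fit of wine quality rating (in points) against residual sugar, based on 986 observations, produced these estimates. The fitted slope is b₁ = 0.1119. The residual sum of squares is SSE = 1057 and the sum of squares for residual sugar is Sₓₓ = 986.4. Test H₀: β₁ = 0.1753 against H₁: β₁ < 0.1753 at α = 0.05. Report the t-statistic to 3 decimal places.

MSE = SSE/(n − 2) = 1057/984 = 1.07419.
SE(b₁) = √(MSE/Sₓₓ) = √(1.07419/986.4) = 0.033.
t = (0.1119 − 0.1753) / 0.033 = -1.921.
df = n − 2 = 984.
One-sided p ≈ 0.0275, which is < 0.05, so reject H₀.
There is evidence that the true slope on residual sugar is below 0.1753 points per unit.

t = -1.921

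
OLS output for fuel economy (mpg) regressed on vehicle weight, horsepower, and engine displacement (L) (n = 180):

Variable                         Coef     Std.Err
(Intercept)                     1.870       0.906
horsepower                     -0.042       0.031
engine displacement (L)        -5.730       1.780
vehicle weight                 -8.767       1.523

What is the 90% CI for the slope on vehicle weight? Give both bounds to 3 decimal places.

(-11.285, -6.249)

Read off: b = -8.767, SE = 1.523 for vehicle weight.
df = n − k − 1 = 180 − 3 − 1 = 176.
t* = t_{0.05, 176} = 1.653557.
Margin = t* × SE = 1.653557 × 1.523 = 2.51837.
CI: -8.767 ± 2.51837 → (-11.285, -6.249).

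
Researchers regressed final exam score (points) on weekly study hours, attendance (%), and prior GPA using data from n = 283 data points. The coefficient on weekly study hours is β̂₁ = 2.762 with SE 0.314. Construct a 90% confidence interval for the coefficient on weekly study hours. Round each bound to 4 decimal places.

df = n − k − 1 = 283 − 3 − 1 = 279.
t* = t_{0.05, 279} = 1.650333.
Margin = t* × SE = 1.650333 × 0.314 = 0.518205.
CI: 2.762 ± 0.518205 → (2.2438, 3.2802).
With 90% confidence, each one-unit increase in weekly study hours is associated with a change of between 2.2438 and 3.2802 points in final exam score, holding the other predictors fixed.

(2.2438, 3.2802)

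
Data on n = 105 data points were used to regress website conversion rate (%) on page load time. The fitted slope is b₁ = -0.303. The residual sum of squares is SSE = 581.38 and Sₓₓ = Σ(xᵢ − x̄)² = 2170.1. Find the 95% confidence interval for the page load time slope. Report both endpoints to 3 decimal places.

(-0.404, -0.202)

MSE = SSE/(n − 2) = 581.38/103 = 5.64447.
SE(b₁) = √(MSE/Sₓₓ) = √(5.64447/2170.1) = 0.0510002.
df = n − 2 = 103.
t* = t_{0.025, 103} = 1.983264.
Margin = t* × SE = 1.983264 × 0.0510002 = 0.10115.
CI: -0.303 ± 0.10115 → (-0.404, -0.202).
With 95% confidence, each one-unit increase in page load time is associated with a change of between -0.404 and -0.202 % in website conversion rate.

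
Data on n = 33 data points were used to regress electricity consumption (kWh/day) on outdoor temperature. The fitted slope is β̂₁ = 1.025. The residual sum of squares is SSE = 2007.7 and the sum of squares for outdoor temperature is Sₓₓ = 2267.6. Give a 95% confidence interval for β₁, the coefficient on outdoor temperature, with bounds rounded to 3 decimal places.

MSE = SSE/(n − 2) = 2007.7/31 = 64.7645.
SE(β̂₁) = √(MSE/Sₓₓ) = √(64.7645/2267.6) = 0.168999.
df = n − 2 = 31.
t* = t_{0.025, 31} = 2.039513.
Margin = t* × SE = 2.039513 × 0.168999 = 0.34468.
CI: 1.025 ± 0.34468 → (0.680, 1.370).
With 95% confidence, each one-unit increase in outdoor temperature is associated with a change of between 0.680 and 1.370 kWh/day in electricity consumption.

(0.680, 1.370)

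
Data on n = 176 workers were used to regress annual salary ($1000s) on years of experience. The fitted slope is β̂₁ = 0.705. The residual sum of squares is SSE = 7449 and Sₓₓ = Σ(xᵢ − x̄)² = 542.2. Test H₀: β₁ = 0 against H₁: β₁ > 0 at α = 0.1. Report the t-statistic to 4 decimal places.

t = 2.5090

MSE = SSE/(n − 2) = 7449/174 = 42.8103.
SE(β̂₁) = √(MSE/Sₓₓ) = √(42.8103/542.2) = 0.280992.
t = 0.705 / 0.280992 = 2.5090.
df = n − 2 = 174.
One-sided p ≈ 0.0065, which is < 0.1, so reject H₀.
There is evidence that the true slope on years of experience is positive.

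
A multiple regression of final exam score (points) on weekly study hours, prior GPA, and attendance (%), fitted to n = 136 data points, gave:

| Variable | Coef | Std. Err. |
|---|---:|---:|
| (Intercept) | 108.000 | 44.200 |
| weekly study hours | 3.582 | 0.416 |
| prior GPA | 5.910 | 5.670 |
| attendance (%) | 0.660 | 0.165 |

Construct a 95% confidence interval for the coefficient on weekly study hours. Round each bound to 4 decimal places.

Read off: b = 3.582, SE = 0.416 for weekly study hours.
df = n − k − 1 = 136 − 3 − 1 = 132.
t* = t_{0.025, 132} = 1.978099.
Margin = t* × SE = 1.978099 × 0.416 = 0.822889.
CI: 3.582 ± 0.822889 → (2.7591, 4.4049).

(2.7591, 4.4049)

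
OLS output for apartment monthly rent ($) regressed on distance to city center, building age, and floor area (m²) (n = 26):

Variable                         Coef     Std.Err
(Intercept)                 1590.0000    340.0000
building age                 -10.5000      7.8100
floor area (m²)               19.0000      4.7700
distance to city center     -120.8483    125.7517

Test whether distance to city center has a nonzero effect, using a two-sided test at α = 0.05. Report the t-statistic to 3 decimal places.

Read off: b = -120.8483, SE = 125.7517 for distance to city center.
H₀: β₁ = 0 vs H₁: β₁ ≠ 0.
t = -120.8483 / 125.7517 = -0.961.
df = n − k − 1 = 26 − 3 − 1 = 22.
Two-sided p ≈ 0.3470, which is ≥ 0.05, so fail to reject H₀.
The data do not give significant evidence of an association between distance to city center and apartment monthly rent, after adjusting for the other predictors.

t = -0.961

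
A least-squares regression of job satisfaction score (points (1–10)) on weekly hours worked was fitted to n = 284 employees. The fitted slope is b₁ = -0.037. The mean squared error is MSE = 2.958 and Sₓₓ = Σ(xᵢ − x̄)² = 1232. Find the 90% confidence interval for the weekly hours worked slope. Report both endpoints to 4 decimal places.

SE(b₁) = √(MSE/Sₓₓ) = √(2.958/1232) = 0.0489997.
df = n − 2 = 282.
t* = t_{0.05, 282} = 1.650275.
Margin = t* × SE = 1.650275 × 0.0489997 = 0.080863.
CI: -0.037 ± 0.080863 → (-0.1179, 0.0439).
With 90% confidence, each one-unit increase in weekly hours worked is associated with a change of between -0.1179 and 0.0439 points (1–10) in job satisfaction score.

(-0.1179, 0.0439)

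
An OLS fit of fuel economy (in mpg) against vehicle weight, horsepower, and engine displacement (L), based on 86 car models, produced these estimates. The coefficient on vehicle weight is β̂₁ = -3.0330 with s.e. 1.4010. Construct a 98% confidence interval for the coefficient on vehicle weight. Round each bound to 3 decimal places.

df = n − k − 1 = 86 − 3 − 1 = 82.
t* = t_{0.01, 82} = 2.372687.
Margin = t* × SE = 2.372687 × 1.4010 = 3.32413.
CI: -3.0330 ± 3.32413 → (-6.357, 0.291).
With 98% confidence, each one-unit increase in vehicle weight is associated with a change of between -6.357 and 0.291 mpg in fuel economy, holding the other predictors fixed.

(-6.357, 0.291)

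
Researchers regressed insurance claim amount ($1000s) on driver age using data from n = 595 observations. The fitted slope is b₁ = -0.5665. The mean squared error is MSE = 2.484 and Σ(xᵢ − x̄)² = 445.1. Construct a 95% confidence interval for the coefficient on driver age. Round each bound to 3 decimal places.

(-0.713, -0.420)

SE(b₁) = √(MSE/Sₓₓ) = √(2.484/445.1) = 0.0747045.
df = n − 2 = 593.
t* = t_{0.025, 593} = 1.963972.
Margin = t* × SE = 1.963972 × 0.0747045 = 0.14672.
CI: -0.5665 ± 0.14672 → (-0.713, -0.420).
With 95% confidence, each one-unit increase in driver age is associated with a change of between -0.713 and -0.420 $1000s in insurance claim amount.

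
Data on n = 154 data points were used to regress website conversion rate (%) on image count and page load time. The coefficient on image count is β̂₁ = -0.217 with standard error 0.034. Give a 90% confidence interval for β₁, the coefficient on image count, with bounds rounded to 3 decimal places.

df = n − k − 1 = 154 − 2 − 1 = 151.
t* = t_{0.05, 151} = 1.655007.
Margin = t* × SE = 1.655007 × 0.034 = 0.05627.
CI: -0.217 ± 0.05627 → (-0.273, -0.161).
With 90% confidence, each one-unit increase in image count is associated with a change of between -0.273 and -0.161 % in website conversion rate, holding the other predictors fixed.

(-0.273, -0.161)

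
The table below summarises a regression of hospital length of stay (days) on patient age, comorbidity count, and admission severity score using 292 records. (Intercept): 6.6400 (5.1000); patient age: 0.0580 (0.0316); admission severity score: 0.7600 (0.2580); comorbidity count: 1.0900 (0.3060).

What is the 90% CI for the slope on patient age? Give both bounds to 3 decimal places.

Read off: b = 0.0580, SE = 0.0316 for patient age.
df = n − k − 1 = 292 − 3 − 1 = 288.
t* = t_{0.05, 288} = 1.650162.
Margin = t* × SE = 1.650162 × 0.0316 = 0.05215.
CI: 0.0580 ± 0.05215 → (0.006, 0.110).

(0.006, 0.110)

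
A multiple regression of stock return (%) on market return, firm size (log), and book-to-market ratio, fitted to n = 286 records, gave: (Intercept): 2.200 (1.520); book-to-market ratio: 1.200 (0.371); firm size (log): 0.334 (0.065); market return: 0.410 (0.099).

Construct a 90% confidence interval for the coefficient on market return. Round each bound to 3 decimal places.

(0.247, 0.573)

Read off: b = 0.410, SE = 0.099 for market return.
df = n − k − 1 = 286 − 3 − 1 = 282.
t* = t_{0.05, 282} = 1.650275.
Margin = t* × SE = 1.650275 × 0.099 = 0.16338.
CI: 0.410 ± 0.16338 → (0.247, 0.573).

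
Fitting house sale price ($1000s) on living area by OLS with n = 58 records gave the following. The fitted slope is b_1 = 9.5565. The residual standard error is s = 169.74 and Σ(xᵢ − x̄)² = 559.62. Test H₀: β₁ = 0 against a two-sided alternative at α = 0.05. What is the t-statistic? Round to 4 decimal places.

SE(b_1) = s/√Sₓₓ = 169.74/√559.62 = 7.17526.
t = 9.5565 / 7.17526 = 1.3319.
df = n − 2 = 56.
Two-sided p ≈ 0.1883, which is ≥ 0.05, so fail to reject H₀.
The data do not give significant evidence of an association between living area and house sale price.

t = 1.3319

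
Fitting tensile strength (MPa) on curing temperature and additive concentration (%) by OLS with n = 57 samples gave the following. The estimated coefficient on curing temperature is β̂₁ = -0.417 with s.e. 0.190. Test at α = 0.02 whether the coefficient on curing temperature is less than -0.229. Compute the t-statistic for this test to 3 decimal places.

H₀: β₁ = -0.229 vs H₁: β₁ < -0.229.
t = (β̂₁ − β₁⁰)/SE = (-0.417 − (-0.229)) / 0.190 = -0.989.
df = n − k − 1 = 57 − 2 − 1 = 54.
One-sided p ≈ 0.1634, which is ≥ 0.02, so fail to reject H₀.
The data do not give significant evidence that the true slope on curing temperature is below -0.229 MPa per unit, holding the other predictors fixed.

t = -0.989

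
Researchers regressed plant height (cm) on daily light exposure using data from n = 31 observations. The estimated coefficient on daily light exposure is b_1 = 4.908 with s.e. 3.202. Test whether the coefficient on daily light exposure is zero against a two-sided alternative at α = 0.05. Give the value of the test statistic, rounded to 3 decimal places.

t = 1.533

H₀: β₁ = 0 vs H₁: β₁ ≠ 0.
t = (b_1 − β₁⁰)/SE = 4.908 / 3.202 = 1.533.
df = n − 2 = 31 − 2 = 29.
Two-sided p ≈ 0.1362, which is ≥ 0.05, so fail to reject H₀.
The data do not give significant evidence of an association between daily light exposure and plant height.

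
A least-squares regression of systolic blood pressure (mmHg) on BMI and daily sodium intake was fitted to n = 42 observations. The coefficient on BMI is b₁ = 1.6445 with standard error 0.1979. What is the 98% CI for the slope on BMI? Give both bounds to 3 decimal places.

df = n − k − 1 = 42 − 2 − 1 = 39.
t* = t_{0.01, 39} = 2.425841.
Margin = t* × SE = 2.425841 × 0.1979 = 0.48007.
CI: 1.6445 ± 0.48007 → (1.164, 2.125).
With 98% confidence, each one-unit increase in BMI is associated with a change of between 1.164 and 2.125 mmHg in systolic blood pressure, holding the other predictors fixed.

(1.164, 2.125)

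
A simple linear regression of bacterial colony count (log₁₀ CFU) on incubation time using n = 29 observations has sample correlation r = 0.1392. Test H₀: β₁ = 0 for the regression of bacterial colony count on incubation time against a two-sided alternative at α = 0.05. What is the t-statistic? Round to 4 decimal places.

t = r·√(n − 2)/√(1 − r²) = 0.1392·√27/√0.980623 = 0.7304.
df = n − 2 = 27.
Two-sided p ≈ 0.4714, which is ≥ 0.05, so fail to reject H₀.
The data do not give significant evidence of a linear association between incubation time and bacterial colony count.

t = 0.7304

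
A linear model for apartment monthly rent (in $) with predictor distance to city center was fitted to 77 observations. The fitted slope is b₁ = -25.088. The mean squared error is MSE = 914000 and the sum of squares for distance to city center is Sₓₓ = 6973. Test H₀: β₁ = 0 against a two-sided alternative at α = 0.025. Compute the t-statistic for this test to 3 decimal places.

t = -2.191

SE(b₁) = √(MSE/Sₓₓ) = √(914000/6973) = 11.4489.
t = -25.088 / 11.4489 = -2.191.
df = n − 2 = 75.
Two-sided p ≈ 0.0315, which is ≥ 0.025, so fail to reject H₀.
The data do not give significant evidence of an association between distance to city center and apartment monthly rent.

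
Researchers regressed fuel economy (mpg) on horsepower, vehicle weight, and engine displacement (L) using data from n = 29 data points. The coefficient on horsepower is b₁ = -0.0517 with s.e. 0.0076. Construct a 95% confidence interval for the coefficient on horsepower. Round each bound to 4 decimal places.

df = n − k − 1 = 29 − 3 − 1 = 25.
t* = t_{0.025, 25} = 2.059539.
Margin = t* × SE = 2.059539 × 0.0076 = 0.015652.
CI: -0.0517 ± 0.015652 → (-0.0674, -0.0360).
With 95% confidence, each one-unit increase in horsepower is associated with a change of between -0.0674 and -0.0360 mpg in fuel economy, holding the other predictors fixed.

(-0.0674, -0.0360)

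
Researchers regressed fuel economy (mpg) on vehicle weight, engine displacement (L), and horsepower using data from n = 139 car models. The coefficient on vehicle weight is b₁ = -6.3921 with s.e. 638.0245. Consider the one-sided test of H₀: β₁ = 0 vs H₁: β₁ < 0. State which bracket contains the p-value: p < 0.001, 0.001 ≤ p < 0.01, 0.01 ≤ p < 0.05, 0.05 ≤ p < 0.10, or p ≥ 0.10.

p ≥ 0.10

t = -6.3921 / 638.0245 = -0.010.
df = n − k − 1 = 139 − 3 − 1 = 135.
One-sided p = P(T_{135} < t) ≈ 0.4960.
So p ≥ 0.10.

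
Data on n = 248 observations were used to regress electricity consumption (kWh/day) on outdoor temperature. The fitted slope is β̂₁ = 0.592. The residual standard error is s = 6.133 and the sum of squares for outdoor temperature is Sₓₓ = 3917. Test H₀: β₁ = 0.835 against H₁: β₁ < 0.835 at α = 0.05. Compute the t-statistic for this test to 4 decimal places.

t = -2.4798

SE(β̂₁) = s/√Sₓₓ = 6.133/√3917 = 0.0979933.
t = (0.592 − 0.835) / 0.0979933 = -2.4798.
df = n − 2 = 246.
One-sided p ≈ 0.0069, which is < 0.05, so reject H₀.
There is evidence that the true slope on outdoor temperature is below 0.835 kWh/day per unit.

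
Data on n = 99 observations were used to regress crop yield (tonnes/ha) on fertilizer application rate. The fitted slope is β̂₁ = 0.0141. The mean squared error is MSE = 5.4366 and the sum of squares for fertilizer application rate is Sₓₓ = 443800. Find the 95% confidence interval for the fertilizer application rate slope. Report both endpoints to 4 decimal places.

SE(β̂₁) = √(MSE/Sₓₓ) = √(5.4366/443800) = 0.00350002.
df = n − 2 = 97.
t* = t_{0.025, 97} = 1.984723.
Margin = t* × SE = 1.984723 × 0.00350002 = 0.006947.
CI: 0.0141 ± 0.006947 → (0.0072, 0.0210).
With 95% confidence, each one-unit increase in fertilizer application rate is associated with a change of between 0.0072 and 0.0210 tonnes/ha in crop yield.

(0.0072, 0.0210)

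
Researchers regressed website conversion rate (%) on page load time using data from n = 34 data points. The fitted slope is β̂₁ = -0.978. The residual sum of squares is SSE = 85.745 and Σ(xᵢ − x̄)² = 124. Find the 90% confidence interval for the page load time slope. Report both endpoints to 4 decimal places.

MSE = SSE/(n − 2) = 85.745/32 = 2.67953.
SE(β̂₁) = √(MSE/Sₓₓ) = √(2.67953/124) = 0.147.
df = n − 2 = 32.
t* = t_{0.05, 32} = 1.693889.
Margin = t* × SE = 1.693889 × 0.147 = 0.249002.
CI: -0.978 ± 0.249002 → (-1.2270, -0.7290).
With 90% confidence, each one-unit increase in page load time is associated with a change of between -1.2270 and -0.7290 % in website conversion rate.

(-1.2270, -0.7290)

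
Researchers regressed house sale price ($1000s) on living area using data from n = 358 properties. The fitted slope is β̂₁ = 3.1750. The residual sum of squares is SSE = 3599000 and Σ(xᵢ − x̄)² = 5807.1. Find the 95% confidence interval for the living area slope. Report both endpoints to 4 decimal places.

(0.5801, 5.7699)

MSE = SSE/(n − 2) = 3599000/356 = 10109.6.
SE(β̂₁) = √(MSE/Sₓₓ) = √(10109.6/5807.1) = 1.31943.
df = n − 2 = 356.
t* = t_{0.025, 356} = 1.96665.
Margin = t* × SE = 1.96665 × 1.31943 = 2.594857.
CI: 3.1750 ± 2.594857 → (0.5801, 5.7699).
With 95% confidence, each one-unit increase in living area is associated with a change of between 0.5801 and 5.7699 $1000s in house sale price.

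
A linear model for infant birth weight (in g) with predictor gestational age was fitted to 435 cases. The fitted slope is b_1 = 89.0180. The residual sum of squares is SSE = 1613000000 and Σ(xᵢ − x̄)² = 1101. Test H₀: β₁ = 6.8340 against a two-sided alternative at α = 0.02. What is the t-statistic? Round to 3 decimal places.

MSE = SSE/(n − 2) = 1613000000/433 = 3.72517e+06.
SE(b_1) = √(MSE/Sₓₓ) = √(3.72517e+06/1101) = 58.1674.
t = (89.0180 − 6.8340) / 58.1674 = 1.413.
df = n − 2 = 433.
Two-sided p ≈ 0.1584, which is ≥ 0.02, so fail to reject H₀.
The data are consistent with a true slope of 6.8340 g per unit of gestational age.

t = 1.413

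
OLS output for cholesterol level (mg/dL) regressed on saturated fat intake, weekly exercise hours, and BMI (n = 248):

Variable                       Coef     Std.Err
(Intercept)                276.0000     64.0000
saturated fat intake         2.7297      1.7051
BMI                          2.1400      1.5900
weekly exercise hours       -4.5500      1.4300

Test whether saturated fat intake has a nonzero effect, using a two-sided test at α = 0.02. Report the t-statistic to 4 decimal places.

t = 1.6009

Read off: b = 2.7297, SE = 1.7051 for saturated fat intake.
H₀: β₁ = 0 vs H₁: β₁ ≠ 0.
t = 2.7297 / 1.7051 = 1.6009.
df = n − k − 1 = 248 − 3 − 1 = 244.
Two-sided p ≈ 0.1107, which is ≥ 0.02, so fail to reject H₀.
The data do not give significant evidence of an association between saturated fat intake and cholesterol level, after adjusting for the other predictors.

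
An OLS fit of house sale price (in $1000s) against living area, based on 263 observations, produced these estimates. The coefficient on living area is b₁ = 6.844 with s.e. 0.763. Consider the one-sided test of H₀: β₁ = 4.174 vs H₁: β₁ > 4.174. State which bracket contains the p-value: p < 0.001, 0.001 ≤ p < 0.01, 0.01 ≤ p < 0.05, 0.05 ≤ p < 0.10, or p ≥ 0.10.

t = (6.844 − 4.174) / 0.763 = 3.499.
df = n − 2 = 263 − 2 = 261.
One-sided p = P(T_{261} > t) ≈ 0.0003.
So p < 0.001.

p < 0.001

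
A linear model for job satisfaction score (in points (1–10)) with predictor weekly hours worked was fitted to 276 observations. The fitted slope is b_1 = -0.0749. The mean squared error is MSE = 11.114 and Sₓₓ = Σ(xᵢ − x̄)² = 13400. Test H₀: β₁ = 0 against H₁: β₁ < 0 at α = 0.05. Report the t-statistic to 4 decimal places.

SE(b_1) = √(MSE/Sₓₓ) = √(11.114/13400) = 0.0287994.
t = -0.0749 / 0.0287994 = -2.6008.
df = n − 2 = 274.
One-sided p ≈ 0.0049, which is < 0.05, so reject H₀.
There is evidence that the true slope on weekly hours worked is negative.

t = -2.6008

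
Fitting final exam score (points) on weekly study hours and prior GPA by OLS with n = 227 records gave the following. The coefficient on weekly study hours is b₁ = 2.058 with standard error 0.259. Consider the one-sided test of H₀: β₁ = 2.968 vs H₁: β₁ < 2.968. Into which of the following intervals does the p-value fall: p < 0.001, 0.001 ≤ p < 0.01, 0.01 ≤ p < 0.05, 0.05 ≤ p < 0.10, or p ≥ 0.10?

p < 0.001

t = (2.058 − 2.968) / 0.259 = -3.514.
df = n − k − 1 = 227 − 2 − 1 = 224.
One-sided p = P(T_{224} < t) ≈ 0.0003.
So p < 0.001.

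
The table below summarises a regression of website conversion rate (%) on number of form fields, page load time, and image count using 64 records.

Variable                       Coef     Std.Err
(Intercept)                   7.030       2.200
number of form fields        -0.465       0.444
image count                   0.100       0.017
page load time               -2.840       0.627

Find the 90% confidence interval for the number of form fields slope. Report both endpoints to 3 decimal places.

Read off: b = -0.465, SE = 0.444 for number of form fields.
df = n − k − 1 = 64 − 3 − 1 = 60.
t* = t_{0.05, 60} = 1.670649.
Margin = t* × SE = 1.670649 × 0.444 = 0.74177.
CI: -0.465 ± 0.74177 → (-1.207, 0.277).

(-1.207, 0.277)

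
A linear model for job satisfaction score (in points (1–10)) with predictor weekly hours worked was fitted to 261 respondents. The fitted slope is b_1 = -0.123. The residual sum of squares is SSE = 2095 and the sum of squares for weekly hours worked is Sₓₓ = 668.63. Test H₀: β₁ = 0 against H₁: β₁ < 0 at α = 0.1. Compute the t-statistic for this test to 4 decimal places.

t = -1.1183

MSE = SSE/(n − 2) = 2095/259 = 8.0888.
SE(b_1) = √(MSE/Sₓₓ) = √(8.0888/668.63) = 0.109989.
t = -0.123 / 0.109989 = -1.1183.
df = n − 2 = 259.
One-sided p ≈ 0.1322, which is ≥ 0.1, so fail to reject H₀.
The data do not give significant evidence that the true slope on weekly hours worked is negative.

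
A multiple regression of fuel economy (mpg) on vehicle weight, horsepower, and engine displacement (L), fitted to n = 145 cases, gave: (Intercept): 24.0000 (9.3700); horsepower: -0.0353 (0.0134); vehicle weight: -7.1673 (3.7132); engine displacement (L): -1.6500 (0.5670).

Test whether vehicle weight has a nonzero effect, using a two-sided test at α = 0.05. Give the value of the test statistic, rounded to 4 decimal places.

Read off: b = -7.1673, SE = 3.7132 for vehicle weight.
H₀: β₁ = 0 vs H₁: β₁ ≠ 0.
t = -7.1673 / 3.7132 = -1.9302.
df = n − k − 1 = 145 − 3 − 1 = 141.
Two-sided p ≈ 0.0556, which is ≥ 0.05, so fail to reject H₀.
The data do not give significant evidence of an association between vehicle weight and fuel economy, after adjusting for the other predictors.

t = -1.9302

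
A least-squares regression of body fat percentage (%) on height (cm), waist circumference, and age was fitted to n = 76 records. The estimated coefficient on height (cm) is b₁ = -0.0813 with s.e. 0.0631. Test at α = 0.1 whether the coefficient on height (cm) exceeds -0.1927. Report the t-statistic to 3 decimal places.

H₀: β₁ = -0.1927 vs H₁: β₁ > -0.1927.
t = (b₁ − β₁⁰)/SE = (-0.0813 − (-0.1927)) / 0.0631 = 1.765.
df = n − k − 1 = 76 − 3 − 1 = 72.
One-sided p ≈ 0.0409, which is < 0.1, so reject H₀.
There is evidence that the true slope on height (cm) exceeds -0.1927 % per unit, holding the other predictors fixed.

t = 1.765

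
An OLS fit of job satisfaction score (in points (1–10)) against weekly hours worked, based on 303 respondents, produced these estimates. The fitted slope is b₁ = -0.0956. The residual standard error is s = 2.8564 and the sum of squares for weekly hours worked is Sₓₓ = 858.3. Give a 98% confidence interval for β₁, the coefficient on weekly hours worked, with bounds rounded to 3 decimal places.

(-0.324, 0.132)

SE(b₁) = s/√Sₓₓ = 2.8564/√858.3 = 0.0974988.
df = n − 2 = 301.
t* = t_{0.01, 301} = 2.3388.
Margin = t* × SE = 2.3388 × 0.0974988 = 0.22803.
CI: -0.0956 ± 0.22803 → (-0.324, 0.132).
With 98% confidence, each one-unit increase in weekly hours worked is associated with a change of between -0.324 and 0.132 points (1–10) in job satisfaction score.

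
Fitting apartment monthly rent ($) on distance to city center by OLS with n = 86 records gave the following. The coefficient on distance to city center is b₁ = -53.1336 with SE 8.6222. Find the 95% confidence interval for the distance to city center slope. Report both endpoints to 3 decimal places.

(-70.280, -35.987)

df = n − 2 = 86 − 2 = 84.
t* = t_{0.025, 84} = 1.98861.
Margin = t* × SE = 1.98861 × 8.6222 = 17.14619.
CI: -53.1336 ± 17.14619 → (-70.280, -35.987).
With 95% confidence, each one-unit increase in distance to city center is associated with a change of between -70.280 and -35.987 $ in apartment monthly rent.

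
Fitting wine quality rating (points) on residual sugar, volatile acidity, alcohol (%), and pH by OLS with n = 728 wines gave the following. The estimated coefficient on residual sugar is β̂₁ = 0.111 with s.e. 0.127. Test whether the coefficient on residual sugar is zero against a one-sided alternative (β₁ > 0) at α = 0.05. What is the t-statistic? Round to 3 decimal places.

H₀: β₁ = 0 vs H₁: β₁ > 0.
t = (β̂₁ − β₁⁰)/SE = 0.111 / 0.127 = 0.874.
df = n − k − 1 = 728 − 4 − 1 = 723.
One-sided p ≈ 0.1912, which is ≥ 0.05, so fail to reject H₀.
The data do not give significant evidence that the true slope on residual sugar is positive, holding the other predictors fixed.

t = 0.874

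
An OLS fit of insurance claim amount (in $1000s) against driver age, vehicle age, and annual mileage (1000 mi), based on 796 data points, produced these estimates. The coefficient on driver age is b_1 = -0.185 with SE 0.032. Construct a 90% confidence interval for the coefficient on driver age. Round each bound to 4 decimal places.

df = n − k − 1 = 796 − 3 − 1 = 792.
t* = t_{0.05, 792} = 1.64678.
Margin = t* × SE = 1.64678 × 0.032 = 0.052697.
CI: -0.185 ± 0.052697 → (-0.2377, -0.1323).
With 90% confidence, each one-unit increase in driver age is associated with a change of between -0.2377 and -0.1323 $1000s in insurance claim amount, holding the other predictors fixed.

(-0.2377, -0.1323)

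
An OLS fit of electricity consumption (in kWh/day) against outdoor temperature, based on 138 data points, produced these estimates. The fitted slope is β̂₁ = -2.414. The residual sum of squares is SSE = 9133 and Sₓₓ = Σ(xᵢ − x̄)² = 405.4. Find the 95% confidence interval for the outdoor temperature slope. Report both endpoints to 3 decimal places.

(-3.219, -1.609)

MSE = SSE/(n − 2) = 9133/136 = 67.1544.
SE(β̂₁) = √(MSE/Sₓₓ) = √(67.1544/405.4) = 0.407001.
df = n − 2 = 136.
t* = t_{0.025, 136} = 1.977561.
Margin = t* × SE = 1.977561 × 0.407001 = 0.80487.
CI: -2.414 ± 0.80487 → (-3.219, -1.609).
With 95% confidence, each one-unit increase in outdoor temperature is associated with a change of between -3.219 and -1.609 kWh/day in electricity consumption.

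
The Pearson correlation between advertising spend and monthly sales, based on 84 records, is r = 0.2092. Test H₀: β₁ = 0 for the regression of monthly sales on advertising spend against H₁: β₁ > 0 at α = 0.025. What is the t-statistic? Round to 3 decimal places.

t = r·√(n − 2)/√(1 − r²) = 0.2092·√82/√0.956235 = 1.937.
df = n − 2 = 82.
One-sided p ≈ 0.0281, which is ≥ 0.025, so fail to reject H₀.
The data do not give significant evidence of a linear association between advertising spend and monthly sales.

t = 1.937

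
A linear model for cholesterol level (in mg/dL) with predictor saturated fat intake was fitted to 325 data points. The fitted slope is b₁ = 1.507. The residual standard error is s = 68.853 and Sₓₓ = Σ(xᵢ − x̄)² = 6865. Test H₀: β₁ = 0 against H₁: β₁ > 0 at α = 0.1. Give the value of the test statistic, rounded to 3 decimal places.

t = 1.813

SE(b₁) = s/√Sₓₓ = 68.853/√6865 = 0.831003.
t = 1.507 / 0.831003 = 1.813.
df = n − 2 = 323.
One-sided p ≈ 0.0353, which is < 0.1, so reject H₀.
There is evidence that the true slope on saturated fat intake is positive.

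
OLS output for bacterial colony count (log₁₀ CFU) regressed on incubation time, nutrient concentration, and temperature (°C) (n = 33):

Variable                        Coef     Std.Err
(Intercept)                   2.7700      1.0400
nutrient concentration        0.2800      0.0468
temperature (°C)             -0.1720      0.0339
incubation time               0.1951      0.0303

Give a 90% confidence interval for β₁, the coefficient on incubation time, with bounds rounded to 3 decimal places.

Read off: b = 0.1951, SE = 0.0303 for incubation time.
df = n − k − 1 = 33 − 3 − 1 = 29.
t* = t_{0.05, 29} = 1.699127.
Margin = t* × SE = 1.699127 × 0.0303 = 0.05148.
CI: 0.1951 ± 0.05148 → (0.144, 0.247).

(0.144, 0.247)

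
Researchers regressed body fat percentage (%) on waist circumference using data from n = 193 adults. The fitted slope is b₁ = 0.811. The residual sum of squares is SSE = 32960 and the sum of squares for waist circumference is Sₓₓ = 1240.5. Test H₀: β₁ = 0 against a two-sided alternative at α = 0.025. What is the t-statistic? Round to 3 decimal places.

t = 2.174

MSE = SSE/(n − 2) = 32960/191 = 172.565.
SE(b₁) = √(MSE/Sₓₓ) = √(172.565/1240.5) = 0.372974.
t = 0.811 / 0.372974 = 2.174.
df = n − 2 = 191.
Two-sided p ≈ 0.0309, which is ≥ 0.025, so fail to reject H₀.
The data do not give significant evidence of an association between waist circumference and body fat percentage.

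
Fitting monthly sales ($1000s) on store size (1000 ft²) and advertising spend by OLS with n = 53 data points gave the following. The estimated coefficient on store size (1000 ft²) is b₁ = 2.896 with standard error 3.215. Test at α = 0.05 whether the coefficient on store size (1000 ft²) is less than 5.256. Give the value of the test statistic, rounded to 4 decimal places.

H₀: β₁ = 5.256 vs H₁: β₁ < 5.256.
t = (b₁ − β₁⁰)/SE = (2.896 − 5.256) / 3.215 = -0.7341.
df = n − k − 1 = 53 − 2 − 1 = 50.
One-sided p ≈ 0.2332, which is ≥ 0.05, so fail to reject H₀.
The data do not give significant evidence that the true slope on store size (1000 ft²) is below 5.256 $1000s per unit, holding the other predictors fixed.

t = -0.7341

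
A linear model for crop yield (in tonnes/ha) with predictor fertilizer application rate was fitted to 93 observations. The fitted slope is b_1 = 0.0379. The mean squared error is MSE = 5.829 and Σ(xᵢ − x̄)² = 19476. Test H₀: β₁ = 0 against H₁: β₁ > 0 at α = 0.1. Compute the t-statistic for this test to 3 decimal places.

SE(b_1) = √(MSE/Sₓₓ) = √(5.829/19476) = 0.0173.
t = 0.0379 / 0.0173 = 2.191.
df = n − 2 = 91.
One-sided p ≈ 0.0155, which is < 0.1, so reject H₀.
There is evidence that the true slope on fertilizer application rate is positive.

t = 2.191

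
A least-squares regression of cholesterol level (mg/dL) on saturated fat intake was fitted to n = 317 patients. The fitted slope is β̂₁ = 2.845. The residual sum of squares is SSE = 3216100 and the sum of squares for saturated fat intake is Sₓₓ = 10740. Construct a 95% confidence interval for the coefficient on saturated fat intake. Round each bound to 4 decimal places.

MSE = SSE/(n − 2) = 3216100/315 = 10209.8.
SE(β̂₁) = √(MSE/Sₓₓ) = √(10209.8/10740) = 0.975006.
df = n − 2 = 315.
t* = t_{0.025, 315} = 1.967524.
Margin = t* × SE = 1.967524 × 0.975006 = 1.918348.
CI: 2.845 ± 1.918348 → (0.9267, 4.7633).
With 95% confidence, each one-unit increase in saturated fat intake is associated with a change of between 0.9267 and 4.7633 mg/dL in cholesterol level.

(0.9267, 4.7633)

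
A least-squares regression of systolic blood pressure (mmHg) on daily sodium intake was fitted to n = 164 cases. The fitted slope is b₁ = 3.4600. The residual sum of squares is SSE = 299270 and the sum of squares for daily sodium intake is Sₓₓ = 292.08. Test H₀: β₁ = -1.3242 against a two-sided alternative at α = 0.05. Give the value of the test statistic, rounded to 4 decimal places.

t = 1.9023

MSE = SSE/(n − 2) = 299270/162 = 1847.35.
SE(b₁) = √(MSE/Sₓₓ) = √(1847.35/292.08) = 2.51491.
t = (3.4600 − (-1.3242)) / 2.51491 = 1.9023.
df = n − 2 = 162.
Two-sided p ≈ 0.0589, which is ≥ 0.05, so fail to reject H₀.
The data are consistent with a true slope of -1.3242 mmHg per unit of daily sodium intake.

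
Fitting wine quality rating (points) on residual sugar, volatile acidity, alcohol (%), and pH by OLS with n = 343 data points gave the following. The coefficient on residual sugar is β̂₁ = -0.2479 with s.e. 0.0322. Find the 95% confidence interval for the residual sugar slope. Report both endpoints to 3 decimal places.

(-0.311, -0.185)

df = n − k − 1 = 343 − 4 − 1 = 338.
t* = t_{0.025, 338} = 1.967007.
Margin = t* × SE = 1.967007 × 0.0322 = 0.06334.
CI: -0.2479 ± 0.06334 → (-0.311, -0.185).
With 95% confidence, each one-unit increase in residual sugar is associated with a change of between -0.311 and -0.185 points in wine quality rating, holding the other predictors fixed.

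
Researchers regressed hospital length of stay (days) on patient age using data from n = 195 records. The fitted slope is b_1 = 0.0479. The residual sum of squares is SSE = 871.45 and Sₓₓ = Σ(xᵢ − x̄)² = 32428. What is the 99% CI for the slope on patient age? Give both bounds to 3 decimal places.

MSE = SSE/(n − 2) = 871.45/193 = 4.51528.
SE(b_1) = √(MSE/Sₓₓ) = √(4.51528/32428) = 0.0118.
df = n − 2 = 193.
t* = t_{0.005, 193} = 2.601543.
Margin = t* × SE = 2.601543 × 0.0118 = 0.03070.
CI: 0.0479 ± 0.03070 → (0.017, 0.079).
With 99% confidence, each one-unit increase in patient age is associated with a change of between 0.017 and 0.079 days in hospital length of stay.

(0.017, 0.079)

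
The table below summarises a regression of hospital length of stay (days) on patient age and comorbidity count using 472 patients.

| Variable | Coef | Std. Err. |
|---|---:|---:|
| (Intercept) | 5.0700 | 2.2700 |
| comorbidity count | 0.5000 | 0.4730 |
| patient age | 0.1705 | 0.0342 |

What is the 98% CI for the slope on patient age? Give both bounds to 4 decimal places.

(0.0907, 0.2503)

Read off: b = 0.1705, SE = 0.0342 for patient age.
df = n − k − 1 = 472 − 2 − 1 = 469.
t* = t_{0.01, 469} = 2.334325.
Margin = t* × SE = 2.334325 × 0.0342 = 0.079834.
CI: 0.1705 ± 0.079834 → (0.0907, 0.2503).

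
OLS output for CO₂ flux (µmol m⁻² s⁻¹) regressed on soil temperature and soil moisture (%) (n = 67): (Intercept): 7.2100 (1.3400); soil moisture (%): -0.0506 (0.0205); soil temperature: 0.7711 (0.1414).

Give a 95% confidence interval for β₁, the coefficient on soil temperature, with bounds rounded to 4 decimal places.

(0.4886, 1.0536)

Read off: b = 0.7711, SE = 0.1414 for soil temperature.
df = n − k − 1 = 67 − 2 − 1 = 64.
t* = t_{0.025, 64} = 1.99773.
Margin = t* × SE = 1.99773 × 0.1414 = 0.282479.
CI: 0.7711 ± 0.282479 → (0.4886, 1.0536).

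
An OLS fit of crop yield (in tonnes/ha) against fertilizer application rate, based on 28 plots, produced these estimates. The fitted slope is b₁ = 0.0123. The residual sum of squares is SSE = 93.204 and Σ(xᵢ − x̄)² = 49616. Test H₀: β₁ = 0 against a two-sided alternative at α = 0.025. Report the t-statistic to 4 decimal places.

t = 1.4471

MSE = SSE/(n − 2) = 93.204/26 = 3.58477.
SE(b₁) = √(MSE/Sₓₓ) = √(3.58477/49616) = 0.00850002.
t = 0.0123 / 0.00850002 = 1.4471.
df = n − 2 = 26.
Two-sided p ≈ 0.1598, which is ≥ 0.025, so fail to reject H₀.
The data do not give significant evidence of an association between fertilizer application rate and crop yield.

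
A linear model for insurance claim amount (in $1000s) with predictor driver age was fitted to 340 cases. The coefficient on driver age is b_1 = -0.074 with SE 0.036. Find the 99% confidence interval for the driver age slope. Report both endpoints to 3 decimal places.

(-0.167, 0.019)

df = n − 2 = 340 − 2 = 338.
t* = t_{0.005, 338} = 2.590453.
Margin = t* × SE = 2.590453 × 0.036 = 0.09326.
CI: -0.074 ± 0.09326 → (-0.167, 0.019).
With 99% confidence, each one-unit increase in driver age is associated with a change of between -0.167 and 0.019 $1000s in insurance claim amount.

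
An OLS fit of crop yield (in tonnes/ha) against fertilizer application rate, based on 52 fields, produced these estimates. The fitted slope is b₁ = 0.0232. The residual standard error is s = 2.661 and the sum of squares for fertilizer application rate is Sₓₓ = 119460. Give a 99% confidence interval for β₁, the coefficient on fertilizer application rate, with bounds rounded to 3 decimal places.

(0.003, 0.044)

SE(b₁) = s/√Sₓₓ = 2.661/√119460 = 0.00769899.
df = n − 2 = 50.
t* = t_{0.005, 50} = 2.677793.
Margin = t* × SE = 2.677793 × 0.00769899 = 0.02062.
CI: 0.0232 ± 0.02062 → (0.003, 0.044).
With 99% confidence, each one-unit increase in fertilizer application rate is associated with a change of between 0.003 and 0.044 tonnes/ha in crop yield.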